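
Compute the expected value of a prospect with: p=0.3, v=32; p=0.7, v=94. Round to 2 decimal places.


EU = sum(p_i * v_i)
0.3 * 32 = 9.6
0.7 * 94 = 65.8
EU = 9.6 + 65.8
= 75.40


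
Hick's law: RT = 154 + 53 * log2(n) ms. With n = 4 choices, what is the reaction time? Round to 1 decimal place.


RT = 154 + 53 * log2(4)
log2(4) = 2.0
RT = 154 + 53 * 2.0
= 154 + 106.0
= 260.0 ms


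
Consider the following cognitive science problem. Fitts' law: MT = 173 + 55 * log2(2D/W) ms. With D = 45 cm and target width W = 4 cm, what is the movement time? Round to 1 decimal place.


MT = 173 + 55 * log2(2*45/4)
2D/W = 22.5
log2(22.5) = 4.4919
MT = 173 + 55 * 4.4919
= 420.1 ms


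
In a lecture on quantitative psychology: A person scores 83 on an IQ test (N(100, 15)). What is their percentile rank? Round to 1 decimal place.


z = (IQ - mean) / SD
z = (83 - 100) / 15 = -1.1333
Percentile = Phi(-1.1333) * 100
Phi(-1.1333) = 0.128544
= 12.9


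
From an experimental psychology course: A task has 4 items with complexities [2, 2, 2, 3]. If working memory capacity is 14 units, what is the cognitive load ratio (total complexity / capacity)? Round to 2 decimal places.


Total complexity = 2 + 2 + 2 + 3 = 9
Load = total / capacity = 9 / 14
= 0.64


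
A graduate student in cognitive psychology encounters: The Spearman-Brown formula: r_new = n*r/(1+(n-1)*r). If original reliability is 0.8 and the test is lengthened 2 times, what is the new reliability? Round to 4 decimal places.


r_new = n*r / (1 + (n-1)*r)
Numerator = 2 * 0.8 = 1.6
Denominator = 1 + 1 * 0.8 = 1.8
r_new = 1.6 / 1.8
= 0.8889


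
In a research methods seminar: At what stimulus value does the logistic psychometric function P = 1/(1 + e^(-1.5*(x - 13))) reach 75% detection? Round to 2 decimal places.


At P = 0.75: 0.75 = 1/(1 + e^(-k*(x-x0)))
Solving: e^(-k*(x-x0)) = 1/3
x = x0 + ln(3)/k
ln(3) = 1.0986
x = 13 + 1.0986/1.5
= 13 + 0.7324
= 13.73


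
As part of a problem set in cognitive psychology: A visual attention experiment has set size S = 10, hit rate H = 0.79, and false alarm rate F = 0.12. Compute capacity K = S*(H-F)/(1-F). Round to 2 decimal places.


K = S * (H - F) / (1 - F)
H - F = 0.67
1 - F = 0.88
K = 10 * 0.67 / 0.88
= 7.61


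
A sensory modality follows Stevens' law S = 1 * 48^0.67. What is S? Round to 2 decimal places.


S = 1 * 48^0.67
48^0.67 = 13.3792
S = 1 * 13.3792
= 13.38


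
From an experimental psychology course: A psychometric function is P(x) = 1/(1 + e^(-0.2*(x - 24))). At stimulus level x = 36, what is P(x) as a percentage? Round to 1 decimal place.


P(x) = 1/(1 + e^(-0.2*(36 - 24)))
Exponent = -0.2 * 12 = -2.4
e^(-2.4) = 0.090718
P = 1/(1 + 0.090718) = 0.916827
Percentage = 91.7


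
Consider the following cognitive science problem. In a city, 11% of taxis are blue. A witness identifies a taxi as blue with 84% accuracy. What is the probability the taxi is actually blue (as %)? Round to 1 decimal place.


P(blue | says blue) = P(says blue | blue)*P(blue) / [P(says blue | blue)*P(blue) + P(says blue | not blue)*P(not blue)]
Numerator = 0.84 * 0.11 = 0.0924
False identification = 0.16 * 0.89 = 0.1424
P = 0.0924 / (0.0924 + 0.1424)
= 0.0924 / 0.2348
As percentage = 39.4


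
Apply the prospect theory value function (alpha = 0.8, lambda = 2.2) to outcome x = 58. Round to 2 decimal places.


Since x = 58 >= 0, use v(x) = x^0.8
58^0.8 = 25.7479
v(58) = 25.75


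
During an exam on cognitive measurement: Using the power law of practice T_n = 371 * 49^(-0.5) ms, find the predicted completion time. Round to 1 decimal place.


T_n = 371 * 49^(-0.5)
49^(-0.5) = 0.142857
T_n = 371 * 0.142857
= 53.0 ms


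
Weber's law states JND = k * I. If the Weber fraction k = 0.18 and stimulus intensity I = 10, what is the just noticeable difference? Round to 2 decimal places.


JND = k * I
JND = 0.18 * 10
= 1.80


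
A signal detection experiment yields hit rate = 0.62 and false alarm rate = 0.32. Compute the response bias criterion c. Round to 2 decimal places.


c = -0.5 * (z(HR) + z(FAR))
z(0.62) = 0.3055
z(0.32) = -0.4677
c = -0.5 * (0.3055 + -0.4677)
= -0.5 * -0.1622
= 0.08


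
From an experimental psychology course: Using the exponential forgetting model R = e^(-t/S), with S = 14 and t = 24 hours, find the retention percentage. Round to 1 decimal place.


R = e^(-t/S)
-t/S = -24/14 = -1.714286
R = e^(-1.714286) = 0.180092
Percentage = 0.180092 * 100
= 18.0


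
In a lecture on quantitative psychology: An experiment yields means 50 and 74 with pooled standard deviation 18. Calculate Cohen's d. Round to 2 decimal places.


Cohen's d = (M1 - M2) / S_pooled
= (50 - 74) / 18
= -24 / 18
= -1.33


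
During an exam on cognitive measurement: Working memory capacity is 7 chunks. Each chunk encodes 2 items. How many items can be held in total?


Total items = chunks * items_per_chunk
= 7 * 2
= 14


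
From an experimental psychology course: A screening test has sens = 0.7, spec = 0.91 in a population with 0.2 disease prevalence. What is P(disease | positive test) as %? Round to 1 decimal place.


PPV = (sens * prev) / (sens * prev + (1-spec) * (1-prev))
Numerator = 0.7 * 0.2 = 0.14
P(positive and no disease) = (1 - spec) * (1 - prev) = (1 - 0.91) * (1 - 0.2) = 0.072
Denominator = 0.14 + 0.072 = 0.212
PPV = 0.14 / 0.212 = 0.660377
As percentage = 66.0


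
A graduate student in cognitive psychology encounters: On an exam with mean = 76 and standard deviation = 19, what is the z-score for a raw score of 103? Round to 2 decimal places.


z = (X - mu) / sigma
= (103 - 76) / 19
= 27 / 19
= 1.42


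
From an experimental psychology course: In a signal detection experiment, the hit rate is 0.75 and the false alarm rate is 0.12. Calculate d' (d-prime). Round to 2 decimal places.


d' = z(HR) - z(FAR)
z(0.75) = 0.6745
z(0.12) = -1.175
d' = 0.6745 - -1.175
= 1.85


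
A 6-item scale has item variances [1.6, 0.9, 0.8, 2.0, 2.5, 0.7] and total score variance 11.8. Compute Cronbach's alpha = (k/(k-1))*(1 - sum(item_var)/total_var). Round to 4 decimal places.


alpha = (k/(k-1)) * (1 - sum(s_i^2)/s_total^2)
sum(item variances) = 8.5
k/(k-1) = 6/5 = 1.2
1 - 8.5/11.8 = 1 - 0.720339 = 0.279661
alpha = 1.2 * 0.279661
= 0.3356


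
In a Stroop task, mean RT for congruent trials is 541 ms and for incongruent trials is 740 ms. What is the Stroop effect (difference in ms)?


Stroop effect = RT(incongruent) - RT(congruent)
= 740 - 541
= 199 ms


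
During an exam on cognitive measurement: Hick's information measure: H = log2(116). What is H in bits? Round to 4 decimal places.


H = log2(n)
H = log2(116)
= 6.8580


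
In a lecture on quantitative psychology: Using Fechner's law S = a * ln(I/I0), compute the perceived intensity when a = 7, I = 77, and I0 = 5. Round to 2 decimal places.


S = 7 * ln(77/5)
I/I0 = 15.4
ln(15.4) = 2.7344
S = 7 * 2.7344
= 19.14


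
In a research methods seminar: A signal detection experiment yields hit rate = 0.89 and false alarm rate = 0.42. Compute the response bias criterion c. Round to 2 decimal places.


c = -0.5 * (z(HR) + z(FAR))
z(0.89) = 1.2265
z(0.42) = -0.2019
c = -0.5 * (1.2265 + -0.2019)
= -0.5 * 1.0246
= -0.51


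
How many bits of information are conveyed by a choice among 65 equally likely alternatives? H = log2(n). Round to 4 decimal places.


H = log2(n)
H = log2(65)
= 6.0224


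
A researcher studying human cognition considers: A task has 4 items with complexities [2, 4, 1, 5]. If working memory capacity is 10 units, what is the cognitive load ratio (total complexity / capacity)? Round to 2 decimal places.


Total complexity = 2 + 4 + 1 + 5 = 12
Load = total / capacity = 12 / 10
= 1.20


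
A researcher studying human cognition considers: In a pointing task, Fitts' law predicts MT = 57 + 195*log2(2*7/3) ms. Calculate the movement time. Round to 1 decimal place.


MT = 57 + 195 * log2(2*7/3)
2D/W = 4.666667
log2(4.666667) = 2.2224
MT = 57 + 195 * 2.2224
= 490.4 ms


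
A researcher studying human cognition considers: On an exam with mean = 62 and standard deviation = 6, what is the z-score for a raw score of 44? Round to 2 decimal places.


z = (X - mu) / sigma
= (44 - 62) / 6
= -18 / 6
= -3.00


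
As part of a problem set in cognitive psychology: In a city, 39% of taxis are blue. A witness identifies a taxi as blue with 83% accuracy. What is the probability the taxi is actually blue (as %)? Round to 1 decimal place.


P(blue | says blue) = P(says blue | blue)*P(blue) / [P(says blue | blue)*P(blue) + P(says blue | not blue)*P(not blue)]
Numerator = 0.83 * 0.39 = 0.3237
False identification = 0.17 * 0.61 = 0.1037
P = 0.3237 / (0.3237 + 0.1037)
= 0.3237 / 0.4274
As percentage = 75.7


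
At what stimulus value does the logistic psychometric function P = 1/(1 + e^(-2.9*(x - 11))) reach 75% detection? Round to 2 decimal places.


At P = 0.75: 0.75 = 1/(1 + e^(-k*(x-x0)))
Solving: e^(-k*(x-x0)) = 1/3
x = x0 + ln(3)/k
ln(3) = 1.0986
x = 11 + 1.0986/2.9
= 11 + 0.3788
= 11.38


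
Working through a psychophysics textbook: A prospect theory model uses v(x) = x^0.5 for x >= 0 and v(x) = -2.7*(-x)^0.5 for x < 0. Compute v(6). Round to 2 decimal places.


Since x = 6 >= 0, use v(x) = x^0.5
6^0.5 = 2.4495
v(6) = 2.45


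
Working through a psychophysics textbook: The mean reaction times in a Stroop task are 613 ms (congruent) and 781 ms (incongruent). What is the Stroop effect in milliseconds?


Stroop effect = RT(incongruent) - RT(congruent)
= 781 - 613
= 168 ms


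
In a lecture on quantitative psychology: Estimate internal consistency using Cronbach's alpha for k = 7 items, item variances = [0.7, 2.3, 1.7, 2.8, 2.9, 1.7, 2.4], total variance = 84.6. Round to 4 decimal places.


alpha = (k/(k-1)) * (1 - sum(s_i^2)/s_total^2)
sum(item variances) = 14.5
k/(k-1) = 7/6 = 1.166667
1 - 14.5/84.6 = 1 - 0.171395 = 0.828605
alpha = 1.166667 * 0.828605
= 0.9667


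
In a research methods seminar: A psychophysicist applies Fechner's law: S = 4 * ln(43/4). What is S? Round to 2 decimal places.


S = 4 * ln(43/4)
I/I0 = 10.75
ln(10.75) = 2.3749
S = 4 * 2.3749
= 9.50


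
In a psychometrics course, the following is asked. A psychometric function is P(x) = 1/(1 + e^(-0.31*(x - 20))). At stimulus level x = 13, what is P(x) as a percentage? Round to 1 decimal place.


P(x) = 1/(1 + e^(-0.31*(13 - 20)))
Exponent = -0.31 * -7 = 2.17
e^(2.17) = 8.758284
P = 1/(1 + 8.758284) = 0.102477
Percentage = 10.2


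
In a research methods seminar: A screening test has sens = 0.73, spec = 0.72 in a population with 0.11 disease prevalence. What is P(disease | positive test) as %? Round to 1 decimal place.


PPV = (sens * prev) / (sens * prev + (1-spec) * (1-prev))
Numerator = 0.73 * 0.11 = 0.0803
P(positive and no disease) = (1 - spec) * (1 - prev) = (1 - 0.72) * (1 - 0.11) = 0.2492
Denominator = 0.0803 + 0.2492 = 0.3295
PPV = 0.0803 / 0.3295 = 0.243703
As percentage = 24.4


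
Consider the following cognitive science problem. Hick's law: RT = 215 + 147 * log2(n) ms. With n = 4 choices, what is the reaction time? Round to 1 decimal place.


RT = 215 + 147 * log2(4)
log2(4) = 2.0
RT = 215 + 147 * 2.0
= 215 + 294.0
= 509.0 ms


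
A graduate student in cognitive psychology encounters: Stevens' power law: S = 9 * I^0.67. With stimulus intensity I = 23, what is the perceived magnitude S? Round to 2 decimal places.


S = 9 * 23^0.67
23^0.67 = 8.1726
S = 9 * 8.1726
= 73.55


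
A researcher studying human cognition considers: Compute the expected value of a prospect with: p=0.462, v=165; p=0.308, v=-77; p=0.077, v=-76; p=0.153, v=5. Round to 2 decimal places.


EU = sum(p_i * v_i)
0.462 * 165 = 76.23
0.308 * -77 = -23.716
0.077 * -76 = -5.852
0.153 * 5 = 0.765
EU = 76.23 + -23.716 + -5.852 + 0.765
= 47.43


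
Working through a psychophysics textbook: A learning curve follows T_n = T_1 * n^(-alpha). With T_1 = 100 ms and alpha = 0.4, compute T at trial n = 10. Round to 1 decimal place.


T_n = 100 * 10^(-0.4)
10^(-0.4) = 0.398107
T_n = 100 * 0.398107
= 39.8 ms


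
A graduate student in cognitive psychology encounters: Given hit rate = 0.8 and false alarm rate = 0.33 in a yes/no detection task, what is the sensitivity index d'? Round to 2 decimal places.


d' = z(HR) - z(FAR)
z(0.8) = 0.8416
z(0.33) = -0.4399
d' = 0.8416 - -0.4399
= 1.28


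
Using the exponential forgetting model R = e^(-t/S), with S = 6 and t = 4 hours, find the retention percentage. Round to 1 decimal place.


R = e^(-t/S)
-t/S = -4/6 = -0.666667
R = e^(-0.666667) = 0.513417
Percentage = 0.513417 * 100
= 51.3


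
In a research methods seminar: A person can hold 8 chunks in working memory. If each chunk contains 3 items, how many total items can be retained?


Total items = chunks * items_per_chunk
= 8 * 3
= 24


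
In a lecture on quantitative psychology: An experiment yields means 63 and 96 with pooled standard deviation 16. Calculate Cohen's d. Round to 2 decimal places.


Cohen's d = (M1 - M2) / S_pooled
= (63 - 96) / 16
= -33 / 16
= -2.06


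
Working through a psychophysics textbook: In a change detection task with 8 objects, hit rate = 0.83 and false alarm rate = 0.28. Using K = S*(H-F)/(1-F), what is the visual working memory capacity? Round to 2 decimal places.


K = S * (H - F) / (1 - F)
H - F = 0.55
1 - F = 0.72
K = 8 * 0.55 / 0.72
= 6.11


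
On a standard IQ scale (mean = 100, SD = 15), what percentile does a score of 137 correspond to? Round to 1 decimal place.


z = (IQ - mean) / SD
z = (137 - 100) / 15 = 2.4667
Percentile = Phi(2.4667) * 100
Phi(2.4667) = 0.993182
= 99.3


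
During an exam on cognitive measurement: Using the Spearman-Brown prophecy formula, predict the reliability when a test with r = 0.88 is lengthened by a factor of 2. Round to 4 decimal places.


r_new = n*r / (1 + (n-1)*r)
Numerator = 2 * 0.88 = 1.76
Denominator = 1 + 1 * 0.88 = 1.88
r_new = 1.76 / 1.88
= 0.9362


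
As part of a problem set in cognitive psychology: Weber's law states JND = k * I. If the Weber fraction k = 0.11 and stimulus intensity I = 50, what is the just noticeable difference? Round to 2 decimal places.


JND = k * I
JND = 0.11 * 50
= 5.50


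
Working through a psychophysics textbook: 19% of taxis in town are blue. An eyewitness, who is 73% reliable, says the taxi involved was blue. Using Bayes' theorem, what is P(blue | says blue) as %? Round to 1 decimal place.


P(blue | says blue) = P(says blue | blue)*P(blue) / [P(says blue | blue)*P(blue) + P(says blue | not blue)*P(not blue)]
Numerator = 0.73 * 0.19 = 0.1387
False identification = 0.27 * 0.81 = 0.2187
P = 0.1387 / (0.1387 + 0.2187)
= 0.1387 / 0.3574
As percentage = 38.8


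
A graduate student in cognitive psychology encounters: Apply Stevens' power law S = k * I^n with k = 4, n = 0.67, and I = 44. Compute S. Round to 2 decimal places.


S = 4 * 44^0.67
44^0.67 = 12.6216
S = 4 * 12.6216
= 50.49


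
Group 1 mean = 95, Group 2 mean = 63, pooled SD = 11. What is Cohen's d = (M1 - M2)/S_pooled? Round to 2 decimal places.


Cohen's d = (M1 - M2) / S_pooled
= (95 - 63) / 11
= 32 / 11
= 2.91


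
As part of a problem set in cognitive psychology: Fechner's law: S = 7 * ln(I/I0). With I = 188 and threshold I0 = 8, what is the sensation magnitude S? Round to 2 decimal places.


S = 7 * ln(188/8)
I/I0 = 23.5
ln(23.5) = 3.157
S = 7 * 3.157
= 22.10


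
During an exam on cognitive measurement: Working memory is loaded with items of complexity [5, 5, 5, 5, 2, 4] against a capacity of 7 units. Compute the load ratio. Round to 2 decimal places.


Total complexity = 5 + 5 + 5 + 5 + 2 + 4 = 26
Load = total / capacity = 26 / 7
= 3.71


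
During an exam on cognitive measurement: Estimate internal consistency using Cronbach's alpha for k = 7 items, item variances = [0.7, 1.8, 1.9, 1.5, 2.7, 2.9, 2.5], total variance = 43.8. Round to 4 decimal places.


alpha = (k/(k-1)) * (1 - sum(s_i^2)/s_total^2)
sum(item variances) = 14.0
k/(k-1) = 7/6 = 1.166667
1 - 14.0/43.8 = 1 - 0.319635 = 0.680365
alpha = 1.166667 * 0.680365
= 0.7938


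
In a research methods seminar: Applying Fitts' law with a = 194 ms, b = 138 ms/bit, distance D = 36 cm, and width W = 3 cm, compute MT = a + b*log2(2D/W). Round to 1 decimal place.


MT = 194 + 138 * log2(2*36/3)
2D/W = 24.0
log2(24.0) = 4.585
MT = 194 + 138 * 4.585
= 826.7 ms


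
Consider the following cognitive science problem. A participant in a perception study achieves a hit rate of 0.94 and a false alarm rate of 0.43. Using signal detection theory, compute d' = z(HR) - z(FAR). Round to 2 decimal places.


d' = z(HR) - z(FAR)
z(0.94) = 1.5548
z(0.43) = -0.1764
d' = 1.5548 - -0.1764
= 1.73


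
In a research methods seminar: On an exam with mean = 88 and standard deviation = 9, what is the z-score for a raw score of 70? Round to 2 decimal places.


z = (X - mu) / sigma
= (70 - 88) / 9
= -18 / 9
= -2.00


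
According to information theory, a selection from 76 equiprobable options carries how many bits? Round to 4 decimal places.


H = log2(n)
H = log2(76)
= 6.2479


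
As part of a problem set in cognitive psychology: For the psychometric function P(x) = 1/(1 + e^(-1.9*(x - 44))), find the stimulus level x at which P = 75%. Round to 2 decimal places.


At P = 0.75: 0.75 = 1/(1 + e^(-k*(x-x0)))
Solving: e^(-k*(x-x0)) = 1/3
x = x0 + ln(3)/k
ln(3) = 1.0986
x = 44 + 1.0986/1.9
= 44 + 0.5782
= 44.58


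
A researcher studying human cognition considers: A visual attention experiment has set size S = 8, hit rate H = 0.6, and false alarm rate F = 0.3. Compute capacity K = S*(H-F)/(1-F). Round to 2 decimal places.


K = S * (H - F) / (1 - F)
H - F = 0.3
1 - F = 0.7
K = 8 * 0.3 / 0.7
= 3.43


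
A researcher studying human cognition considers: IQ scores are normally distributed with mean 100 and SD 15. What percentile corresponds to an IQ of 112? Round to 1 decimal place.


z = (IQ - mean) / SD
z = (112 - 100) / 15 = 0.8
Percentile = Phi(0.8) * 100
Phi(0.8) = 0.788145
= 78.8


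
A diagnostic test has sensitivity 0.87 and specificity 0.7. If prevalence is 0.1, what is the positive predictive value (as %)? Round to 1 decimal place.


PPV = (sens * prev) / (sens * prev + (1-spec) * (1-prev))
Numerator = 0.87 * 0.1 = 0.087
P(positive and no disease) = (1 - spec) * (1 - prev) = (1 - 0.7) * (1 - 0.1) = 0.27
Denominator = 0.087 + 0.27 = 0.357
PPV = 0.087 / 0.357 = 0.243697
As percentage = 24.4


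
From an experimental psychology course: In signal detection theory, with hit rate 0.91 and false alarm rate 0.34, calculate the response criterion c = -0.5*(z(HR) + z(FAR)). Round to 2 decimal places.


c = -0.5 * (z(HR) + z(FAR))
z(0.91) = 1.3408
z(0.34) = -0.4125
c = -0.5 * (1.3408 + -0.4125)
= -0.5 * 0.9283
= -0.46


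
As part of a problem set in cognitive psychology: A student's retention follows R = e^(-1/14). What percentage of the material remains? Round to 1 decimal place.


R = e^(-t/S)
-t/S = -1/14 = -0.071429
R = e^(-0.071429) = 0.931062
Percentage = 0.931062 * 100
= 93.1


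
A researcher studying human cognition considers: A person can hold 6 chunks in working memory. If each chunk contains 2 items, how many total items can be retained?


Total items = chunks * items_per_chunk
= 6 * 2
= 12


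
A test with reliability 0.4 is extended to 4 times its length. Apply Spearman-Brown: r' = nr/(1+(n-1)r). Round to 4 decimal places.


r_new = n*r / (1 + (n-1)*r)
Numerator = 4 * 0.4 = 1.6
Denominator = 1 + 3 * 0.4 = 2.2
r_new = 1.6 / 2.2
= 0.7273


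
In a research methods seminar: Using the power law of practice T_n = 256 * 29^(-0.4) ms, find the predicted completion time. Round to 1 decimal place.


T_n = 256 * 29^(-0.4)
29^(-0.4) = 0.26004
T_n = 256 * 0.26004
= 66.6 ms


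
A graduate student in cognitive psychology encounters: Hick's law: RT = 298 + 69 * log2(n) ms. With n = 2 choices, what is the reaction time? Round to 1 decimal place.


RT = 298 + 69 * log2(2)
log2(2) = 1.0
RT = 298 + 69 * 1.0
= 298 + 69.0
= 367.0 ms


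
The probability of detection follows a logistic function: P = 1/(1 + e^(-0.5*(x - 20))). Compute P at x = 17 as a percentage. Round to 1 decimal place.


P(x) = 1/(1 + e^(-0.5*(17 - 20)))
Exponent = -0.5 * -3 = 1.5
e^(1.5) = 4.481689
P = 1/(1 + 4.481689) = 0.182426
Percentage = 18.2


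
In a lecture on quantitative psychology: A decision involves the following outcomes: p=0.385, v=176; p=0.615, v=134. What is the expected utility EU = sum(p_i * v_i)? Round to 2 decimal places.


EU = sum(p_i * v_i)
0.385 * 176 = 67.76
0.615 * 134 = 82.41
EU = 67.76 + 82.41
= 150.17


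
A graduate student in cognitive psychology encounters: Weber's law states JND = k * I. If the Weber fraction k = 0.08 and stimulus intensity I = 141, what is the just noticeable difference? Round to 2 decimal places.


JND = k * I
JND = 0.08 * 141
= 11.28


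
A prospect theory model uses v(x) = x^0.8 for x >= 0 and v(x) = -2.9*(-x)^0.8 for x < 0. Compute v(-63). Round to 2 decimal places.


Since x = -63 < 0, use v(x) = -lambda*(-x)^alpha
(-x) = 63
63^0.8 = 27.5089
v(-63) = -2.9 * 27.5089
= -79.78


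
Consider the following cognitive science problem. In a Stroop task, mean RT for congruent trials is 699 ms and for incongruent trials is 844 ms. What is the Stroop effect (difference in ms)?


Stroop effect = RT(incongruent) - RT(congruent)
= 844 - 699
= 145 ms


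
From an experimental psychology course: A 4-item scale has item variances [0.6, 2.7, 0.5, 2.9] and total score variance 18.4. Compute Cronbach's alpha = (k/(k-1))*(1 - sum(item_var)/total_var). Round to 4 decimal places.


alpha = (k/(k-1)) * (1 - sum(s_i^2)/s_total^2)
sum(item variances) = 6.7
k/(k-1) = 4/3 = 1.333333
1 - 6.7/18.4 = 1 - 0.36413 = 0.63587
alpha = 1.333333 * 0.63587
= 0.8478


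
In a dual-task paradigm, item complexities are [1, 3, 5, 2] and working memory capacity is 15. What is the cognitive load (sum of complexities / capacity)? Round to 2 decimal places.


Total complexity = 1 + 3 + 5 + 2 = 11
Load = total / capacity = 11 / 15
= 0.73


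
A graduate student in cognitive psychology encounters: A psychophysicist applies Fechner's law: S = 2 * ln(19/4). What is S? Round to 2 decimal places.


S = 2 * ln(19/4)
I/I0 = 4.75
ln(4.75) = 1.5581
S = 2 * 1.5581
= 3.12


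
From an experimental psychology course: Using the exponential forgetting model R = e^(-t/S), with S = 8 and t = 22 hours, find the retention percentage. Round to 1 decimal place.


R = e^(-t/S)
-t/S = -22/8 = -2.75
R = e^(-2.75) = 0.063928
Percentage = 0.063928 * 100
= 6.4


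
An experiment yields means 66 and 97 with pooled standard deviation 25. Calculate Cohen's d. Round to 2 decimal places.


Cohen's d = (M1 - M2) / S_pooled
= (66 - 97) / 25
= -31 / 25
= -1.24


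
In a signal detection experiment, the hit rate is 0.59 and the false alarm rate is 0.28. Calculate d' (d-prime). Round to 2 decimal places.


d' = z(HR) - z(FAR)
z(0.59) = 0.2275
z(0.28) = -0.5828
d' = 0.2275 - -0.5828
= 0.81


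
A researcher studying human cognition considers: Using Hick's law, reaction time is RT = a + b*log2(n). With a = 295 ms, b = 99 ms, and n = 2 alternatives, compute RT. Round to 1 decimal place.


RT = 295 + 99 * log2(2)
log2(2) = 1.0
RT = 295 + 99 * 1.0
= 295 + 99.0
= 394.0 ms


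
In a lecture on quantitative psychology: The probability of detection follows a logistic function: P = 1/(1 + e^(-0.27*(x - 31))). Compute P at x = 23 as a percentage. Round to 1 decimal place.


P(x) = 1/(1 + e^(-0.27*(23 - 31)))
Exponent = -0.27 * -8 = 2.16
e^(2.16) = 8.671138
P = 1/(1 + 8.671138) = 0.1034
Percentage = 10.3


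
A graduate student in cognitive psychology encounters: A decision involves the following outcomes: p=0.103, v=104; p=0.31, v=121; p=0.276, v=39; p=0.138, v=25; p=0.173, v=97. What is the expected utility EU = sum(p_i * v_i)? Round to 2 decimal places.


EU = sum(p_i * v_i)
0.103 * 104 = 10.712
0.31 * 121 = 37.51
0.276 * 39 = 10.764
0.138 * 25 = 3.45
0.173 * 97 = 16.781
EU = 10.712 + 37.51 + 10.764 + 3.45 + 16.781
= 79.22


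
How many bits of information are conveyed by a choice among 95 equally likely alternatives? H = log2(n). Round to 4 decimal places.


H = log2(n)
H = log2(95)
= 6.5699


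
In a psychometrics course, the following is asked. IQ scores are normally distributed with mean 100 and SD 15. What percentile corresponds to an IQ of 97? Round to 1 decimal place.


z = (IQ - mean) / SD
z = (97 - 100) / 15 = -0.2
Percentile = Phi(-0.2) * 100
Phi(-0.2) = 0.42074
= 42.1


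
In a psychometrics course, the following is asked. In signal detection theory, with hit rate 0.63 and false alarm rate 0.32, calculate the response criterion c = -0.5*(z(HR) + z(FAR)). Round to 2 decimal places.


c = -0.5 * (z(HR) + z(FAR))
z(0.63) = 0.3319
z(0.32) = -0.4677
c = -0.5 * (0.3319 + -0.4677)
= -0.5 * -0.1358
= 0.07


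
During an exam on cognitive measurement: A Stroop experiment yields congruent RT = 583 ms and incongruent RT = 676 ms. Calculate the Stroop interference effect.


Stroop effect = RT(incongruent) - RT(congruent)
= 676 - 583
= 93 ms


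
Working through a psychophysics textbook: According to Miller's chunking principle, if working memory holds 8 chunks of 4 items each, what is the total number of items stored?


Total items = chunks * items_per_chunk
= 8 * 4
= 32


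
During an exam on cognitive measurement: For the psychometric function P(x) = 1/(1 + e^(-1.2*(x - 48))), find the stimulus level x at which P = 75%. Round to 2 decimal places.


At P = 0.75: 0.75 = 1/(1 + e^(-k*(x-x0)))
Solving: e^(-k*(x-x0)) = 1/3
x = x0 + ln(3)/k
ln(3) = 1.0986
x = 48 + 1.0986/1.2
= 48 + 0.9155
= 48.92


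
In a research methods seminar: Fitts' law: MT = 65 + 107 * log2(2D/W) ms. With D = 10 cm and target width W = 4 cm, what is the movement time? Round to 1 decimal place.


MT = 65 + 107 * log2(2*10/4)
2D/W = 5.0
log2(5.0) = 2.3219
MT = 65 + 107 * 2.3219
= 313.4 ms


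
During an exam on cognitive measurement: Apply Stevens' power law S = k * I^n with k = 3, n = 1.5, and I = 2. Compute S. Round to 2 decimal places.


S = 3 * 2^1.5
2^1.5 = 2.8284
S = 3 * 2.8284
= 8.49


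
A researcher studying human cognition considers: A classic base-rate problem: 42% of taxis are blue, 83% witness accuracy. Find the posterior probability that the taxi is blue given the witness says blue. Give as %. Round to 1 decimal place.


P(blue | says blue) = P(says blue | blue)*P(blue) / [P(says blue | blue)*P(blue) + P(says blue | not blue)*P(not blue)]
Numerator = 0.83 * 0.42 = 0.3486
False identification = 0.17 * 0.58 = 0.0986
P = 0.3486 / (0.3486 + 0.0986)
= 0.3486 / 0.4472
As percentage = 78.0


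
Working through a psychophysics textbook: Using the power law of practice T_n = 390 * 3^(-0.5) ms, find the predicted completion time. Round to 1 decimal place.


T_n = 390 * 3^(-0.5)
3^(-0.5) = 0.57735
T_n = 390 * 0.57735
= 225.2 ms


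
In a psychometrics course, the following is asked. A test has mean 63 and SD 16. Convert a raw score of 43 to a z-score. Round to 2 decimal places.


z = (X - mu) / sigma
= (43 - 63) / 16
= -20 / 16
= -1.25


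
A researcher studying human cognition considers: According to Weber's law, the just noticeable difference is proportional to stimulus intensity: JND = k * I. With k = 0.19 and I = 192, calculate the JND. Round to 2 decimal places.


JND = k * I
JND = 0.19 * 192
= 36.48


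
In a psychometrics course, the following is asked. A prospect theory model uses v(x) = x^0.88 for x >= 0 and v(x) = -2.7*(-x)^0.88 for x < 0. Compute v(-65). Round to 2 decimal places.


Since x = -65 < 0, use v(x) = -lambda*(-x)^alpha
(-x) = 65
65^0.88 = 39.388
v(-65) = -2.7 * 39.388
= -106.35


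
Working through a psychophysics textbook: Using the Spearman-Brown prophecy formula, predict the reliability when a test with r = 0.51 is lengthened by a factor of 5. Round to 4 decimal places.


r_new = n*r / (1 + (n-1)*r)
Numerator = 5 * 0.51 = 2.55
Denominator = 1 + 4 * 0.51 = 3.04
r_new = 2.55 / 3.04
= 0.8388


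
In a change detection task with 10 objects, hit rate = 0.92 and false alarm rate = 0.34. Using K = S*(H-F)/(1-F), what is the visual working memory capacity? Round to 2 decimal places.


K = S * (H - F) / (1 - F)
H - F = 0.58
1 - F = 0.66
K = 10 * 0.58 / 0.66
= 8.79


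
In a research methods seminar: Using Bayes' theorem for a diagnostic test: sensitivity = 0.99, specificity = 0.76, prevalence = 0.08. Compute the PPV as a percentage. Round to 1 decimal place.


PPV = (sens * prev) / (sens * prev + (1-spec) * (1-prev))
Numerator = 0.99 * 0.08 = 0.0792
P(positive and no disease) = (1 - spec) * (1 - prev) = (1 - 0.76) * (1 - 0.08) = 0.2208
Denominator = 0.0792 + 0.2208 = 0.3
PPV = 0.0792 / 0.3 = 0.264
As percentage = 26.4


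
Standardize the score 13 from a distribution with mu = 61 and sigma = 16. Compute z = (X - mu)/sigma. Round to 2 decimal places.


z = (X - mu) / sigma
= (13 - 61) / 16
= -48 / 16
= -3.00


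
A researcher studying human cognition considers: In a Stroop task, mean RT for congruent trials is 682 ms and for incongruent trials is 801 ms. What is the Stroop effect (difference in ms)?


Stroop effect = RT(incongruent) - RT(congruent)
= 801 - 682
= 119 ms


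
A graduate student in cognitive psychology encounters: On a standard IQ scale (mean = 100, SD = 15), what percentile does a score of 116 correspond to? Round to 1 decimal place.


z = (IQ - mean) / SD
z = (116 - 100) / 15 = 1.0667
Percentile = Phi(1.0667) * 100
Phi(1.0667) = 0.856946
= 85.7


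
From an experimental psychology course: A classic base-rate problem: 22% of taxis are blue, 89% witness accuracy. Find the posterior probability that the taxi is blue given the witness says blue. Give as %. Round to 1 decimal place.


P(blue | says blue) = P(says blue | blue)*P(blue) / [P(says blue | blue)*P(blue) + P(says blue | not blue)*P(not blue)]
Numerator = 0.89 * 0.22 = 0.1958
False identification = 0.11 * 0.78 = 0.0858
P = 0.1958 / (0.1958 + 0.0858)
= 0.1958 / 0.2816
As percentage = 69.5


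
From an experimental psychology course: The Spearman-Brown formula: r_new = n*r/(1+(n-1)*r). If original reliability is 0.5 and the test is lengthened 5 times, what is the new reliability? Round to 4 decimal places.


r_new = n*r / (1 + (n-1)*r)
Numerator = 5 * 0.5 = 2.5
Denominator = 1 + 4 * 0.5 = 3.0
r_new = 2.5 / 3.0
= 0.8333


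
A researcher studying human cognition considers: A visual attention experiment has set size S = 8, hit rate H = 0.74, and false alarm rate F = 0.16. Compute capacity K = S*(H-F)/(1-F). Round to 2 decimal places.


K = S * (H - F) / (1 - F)
H - F = 0.58
1 - F = 0.84
K = 8 * 0.58 / 0.84
= 5.52


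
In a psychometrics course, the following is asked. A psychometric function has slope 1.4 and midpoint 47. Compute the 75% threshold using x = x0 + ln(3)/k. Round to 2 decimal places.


At P = 0.75: 0.75 = 1/(1 + e^(-k*(x-x0)))
Solving: e^(-k*(x-x0)) = 1/3
x = x0 + ln(3)/k
ln(3) = 1.0986
x = 47 + 1.0986/1.4
= 47 + 0.7847
= 47.78


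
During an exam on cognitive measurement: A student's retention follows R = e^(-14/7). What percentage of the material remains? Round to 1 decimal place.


R = e^(-t/S)
-t/S = -14/7 = -2.0
R = e^(-2.0) = 0.135335
Percentage = 0.135335 * 100
= 13.5


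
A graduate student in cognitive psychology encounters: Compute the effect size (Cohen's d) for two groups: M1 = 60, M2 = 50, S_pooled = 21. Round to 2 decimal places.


Cohen's d = (M1 - M2) / S_pooled
= (60 - 50) / 21
= 10 / 21
= 0.48


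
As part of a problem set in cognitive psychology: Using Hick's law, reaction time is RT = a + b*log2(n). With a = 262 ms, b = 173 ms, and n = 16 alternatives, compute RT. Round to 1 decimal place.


RT = 262 + 173 * log2(16)
log2(16) = 4.0
RT = 262 + 173 * 4.0
= 262 + 692.0
= 954.0 ms


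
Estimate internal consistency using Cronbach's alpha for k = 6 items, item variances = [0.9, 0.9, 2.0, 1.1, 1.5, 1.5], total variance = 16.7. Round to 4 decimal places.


alpha = (k/(k-1)) * (1 - sum(s_i^2)/s_total^2)
sum(item variances) = 7.9
k/(k-1) = 6/5 = 1.2
1 - 7.9/16.7 = 1 - 0.473054 = 0.526946
alpha = 1.2 * 0.526946
= 0.6323


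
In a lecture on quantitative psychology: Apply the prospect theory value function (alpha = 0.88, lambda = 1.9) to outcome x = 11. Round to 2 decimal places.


Since x = 11 >= 0, use v(x) = x^0.88
11^0.88 = 8.2495
v(11) = 8.25


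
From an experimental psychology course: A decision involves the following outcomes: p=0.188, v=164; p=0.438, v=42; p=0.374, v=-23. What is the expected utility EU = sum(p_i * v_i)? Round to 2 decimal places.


EU = sum(p_i * v_i)
0.188 * 164 = 30.832
0.438 * 42 = 18.396
0.374 * -23 = -8.602
EU = 30.832 + 18.396 + -8.602
= 40.63


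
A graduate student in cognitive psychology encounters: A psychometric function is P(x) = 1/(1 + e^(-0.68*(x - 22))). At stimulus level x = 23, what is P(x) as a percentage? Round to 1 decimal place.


P(x) = 1/(1 + e^(-0.68*(23 - 22)))
Exponent = -0.68 * 1 = -0.68
e^(-0.68) = 0.506617
P = 1/(1 + 0.506617) = 0.663739
Percentage = 66.4


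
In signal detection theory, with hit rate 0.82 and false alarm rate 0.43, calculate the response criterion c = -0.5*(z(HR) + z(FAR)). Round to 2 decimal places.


c = -0.5 * (z(HR) + z(FAR))
z(0.82) = 0.9154
z(0.43) = -0.1764
c = -0.5 * (0.9154 + -0.1764)
= -0.5 * 0.739
= -0.37


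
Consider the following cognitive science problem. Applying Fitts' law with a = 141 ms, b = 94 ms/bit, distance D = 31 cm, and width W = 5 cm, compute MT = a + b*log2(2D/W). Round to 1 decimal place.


MT = 141 + 94 * log2(2*31/5)
2D/W = 12.4
log2(12.4) = 3.6323
MT = 141 + 94 * 3.6323
= 482.4 ms


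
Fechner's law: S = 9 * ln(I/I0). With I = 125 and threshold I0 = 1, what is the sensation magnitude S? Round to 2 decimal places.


S = 9 * ln(125/1)
I/I0 = 125.0
ln(125.0) = 4.8283
S = 9 * 4.8283
= 43.45


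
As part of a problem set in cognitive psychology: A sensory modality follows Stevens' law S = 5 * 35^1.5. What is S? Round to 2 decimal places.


S = 5 * 35^1.5
35^1.5 = 207.0628
S = 5 * 207.0628
= 1035.31


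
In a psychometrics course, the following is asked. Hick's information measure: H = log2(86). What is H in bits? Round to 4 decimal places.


H = log2(n)
H = log2(86)
= 6.4263


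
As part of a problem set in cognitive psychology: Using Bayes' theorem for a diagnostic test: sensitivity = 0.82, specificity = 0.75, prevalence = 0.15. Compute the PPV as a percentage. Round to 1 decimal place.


PPV = (sens * prev) / (sens * prev + (1-spec) * (1-prev))
Numerator = 0.82 * 0.15 = 0.123
P(positive and no disease) = (1 - spec) * (1 - prev) = (1 - 0.75) * (1 - 0.15) = 0.2125
Denominator = 0.123 + 0.2125 = 0.3355
PPV = 0.123 / 0.3355 = 0.366617
As percentage = 36.7


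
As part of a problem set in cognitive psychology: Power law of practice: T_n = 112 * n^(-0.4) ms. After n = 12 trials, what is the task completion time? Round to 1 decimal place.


T_n = 112 * 12^(-0.4)
12^(-0.4) = 0.370107
T_n = 112 * 0.370107
= 41.5 ms


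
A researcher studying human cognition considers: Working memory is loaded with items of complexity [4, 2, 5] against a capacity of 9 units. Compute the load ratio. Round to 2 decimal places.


Total complexity = 4 + 2 + 5 = 11
Load = total / capacity = 11 / 9
= 1.22


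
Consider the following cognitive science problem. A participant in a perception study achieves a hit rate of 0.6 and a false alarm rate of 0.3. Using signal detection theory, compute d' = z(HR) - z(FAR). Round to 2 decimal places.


d' = z(HR) - z(FAR)
z(0.6) = 0.2533
z(0.3) = -0.5244
d' = 0.2533 - -0.5244
= 0.78


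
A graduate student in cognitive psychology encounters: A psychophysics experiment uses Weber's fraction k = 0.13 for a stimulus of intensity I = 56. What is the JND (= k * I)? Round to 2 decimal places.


JND = k * I
JND = 0.13 * 56
= 7.28


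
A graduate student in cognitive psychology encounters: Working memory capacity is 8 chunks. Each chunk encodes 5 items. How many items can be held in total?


Total items = chunks * items_per_chunk
= 8 * 5
= 40


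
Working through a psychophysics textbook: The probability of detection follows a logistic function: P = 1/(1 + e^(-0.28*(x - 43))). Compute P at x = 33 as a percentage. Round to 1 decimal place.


P(x) = 1/(1 + e^(-0.28*(33 - 43)))
Exponent = -0.28 * -10 = 2.8
e^(2.8) = 16.444647
P = 1/(1 + 16.444647) = 0.057324
Percentage = 5.7


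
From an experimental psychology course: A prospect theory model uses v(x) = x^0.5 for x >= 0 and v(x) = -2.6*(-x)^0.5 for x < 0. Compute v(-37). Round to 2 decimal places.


Since x = -37 < 0, use v(x) = -lambda*(-x)^alpha
(-x) = 37
37^0.5 = 6.0828
v(-37) = -2.6 * 6.0828
= -15.82


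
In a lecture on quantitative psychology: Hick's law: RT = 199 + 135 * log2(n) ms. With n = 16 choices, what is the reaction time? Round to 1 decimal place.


RT = 199 + 135 * log2(16)
log2(16) = 4.0
RT = 199 + 135 * 4.0
= 199 + 540.0
= 739.0 ms


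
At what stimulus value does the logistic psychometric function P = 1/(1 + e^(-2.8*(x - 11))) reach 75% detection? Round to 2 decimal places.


At P = 0.75: 0.75 = 1/(1 + e^(-k*(x-x0)))
Solving: e^(-k*(x-x0)) = 1/3
x = x0 + ln(3)/k
ln(3) = 1.0986
x = 11 + 1.0986/2.8
= 11 + 0.3924
= 11.39


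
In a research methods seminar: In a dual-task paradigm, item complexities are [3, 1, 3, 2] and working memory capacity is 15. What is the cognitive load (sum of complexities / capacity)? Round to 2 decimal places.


Total complexity = 3 + 1 + 3 + 2 = 9
Load = total / capacity = 9 / 15
= 0.60


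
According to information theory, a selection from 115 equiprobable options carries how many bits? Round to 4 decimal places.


H = log2(n)
H = log2(115)
= 6.8455


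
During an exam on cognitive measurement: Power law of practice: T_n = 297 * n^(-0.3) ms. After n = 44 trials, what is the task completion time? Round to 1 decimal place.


T_n = 297 * 44^(-0.3)
44^(-0.3) = 0.32134
T_n = 297 * 0.32134
= 95.4 ms


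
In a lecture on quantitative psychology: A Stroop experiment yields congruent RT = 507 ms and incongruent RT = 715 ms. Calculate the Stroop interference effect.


Stroop effect = RT(incongruent) - RT(congruent)
= 715 - 507
= 208 ms


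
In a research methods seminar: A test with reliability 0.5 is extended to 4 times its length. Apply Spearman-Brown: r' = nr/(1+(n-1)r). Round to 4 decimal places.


r_new = n*r / (1 + (n-1)*r)
Numerator = 4 * 0.5 = 2.0
Denominator = 1 + 3 * 0.5 = 2.5
r_new = 2.0 / 2.5
= 0.8000


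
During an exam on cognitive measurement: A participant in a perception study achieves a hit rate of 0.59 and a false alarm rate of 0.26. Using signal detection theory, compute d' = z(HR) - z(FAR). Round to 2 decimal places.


d' = z(HR) - z(FAR)
z(0.59) = 0.2275
z(0.26) = -0.6433
d' = 0.2275 - -0.6433
= 0.87


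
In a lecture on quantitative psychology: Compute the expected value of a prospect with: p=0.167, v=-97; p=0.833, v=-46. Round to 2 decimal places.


EU = sum(p_i * v_i)
0.167 * -97 = -16.199
0.833 * -46 = -38.318
EU = -16.199 + -38.318
= -54.52


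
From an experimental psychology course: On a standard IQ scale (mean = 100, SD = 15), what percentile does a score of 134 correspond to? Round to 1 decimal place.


z = (IQ - mean) / SD
z = (134 - 100) / 15 = 2.2667
Percentile = Phi(2.2667) * 100
Phi(2.2667) = 0.988296
= 98.8


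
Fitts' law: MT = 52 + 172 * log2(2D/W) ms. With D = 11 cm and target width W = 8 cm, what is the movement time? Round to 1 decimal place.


MT = 52 + 172 * log2(2*11/8)
2D/W = 2.75
log2(2.75) = 1.4594
MT = 52 + 172 * 1.4594
= 303.0 ms
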